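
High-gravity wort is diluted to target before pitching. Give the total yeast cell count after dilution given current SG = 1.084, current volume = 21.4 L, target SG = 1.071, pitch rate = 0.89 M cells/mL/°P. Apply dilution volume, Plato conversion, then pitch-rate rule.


V_w = V·((SG_c−1)/(SG_t−1)−1);  °P = 259 − 259/SG_t;  cells = rate·(V+V_w)·°P
V_w = 21.4·((1.084−1)/(1.071−1)−1) = 3.9183
V_final = 21.4 + 3.9183 = 25.3183
°P = 259 − 259/1.071 = 17.1699
cells = 0.89·25.3183·17.1699

386.8952 billion cells


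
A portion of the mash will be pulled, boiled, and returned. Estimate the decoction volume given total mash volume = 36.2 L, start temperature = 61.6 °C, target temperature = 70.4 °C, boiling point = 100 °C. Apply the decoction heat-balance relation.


V_dec = V_total·(T_target − T_start)/(T_boil − T_start)
V_dec = 36.2·(70.4 − 61.6)/(100 − 61.6)

8.2958 L


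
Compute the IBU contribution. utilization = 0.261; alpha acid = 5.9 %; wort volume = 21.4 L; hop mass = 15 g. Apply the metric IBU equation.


IBU = (α/100)·mass·U·1000 / V
IBU = (5.9/100)·15·0.261·1000 / 21.4

10.7937 IBU


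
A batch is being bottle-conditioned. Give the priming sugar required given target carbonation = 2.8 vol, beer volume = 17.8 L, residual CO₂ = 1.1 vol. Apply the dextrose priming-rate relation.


sugar = (target − residual)·4.0·V
sugar = (2.8 − 1.1)·4.0·17.8

121.0400 g


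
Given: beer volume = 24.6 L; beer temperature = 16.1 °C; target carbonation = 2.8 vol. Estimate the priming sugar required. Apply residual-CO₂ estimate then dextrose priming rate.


residual = 14.695·(0.01821 + 0.09011·e^(−0.04·T));  sugar = (target − residual)·4.0·V
residual = 14.695·(0.01821 + 0.09011·e^(−0.04·16.1)) = 0.9630
sugar = (2.8 − 0.9630)·4.0·24.6

180.7577 g


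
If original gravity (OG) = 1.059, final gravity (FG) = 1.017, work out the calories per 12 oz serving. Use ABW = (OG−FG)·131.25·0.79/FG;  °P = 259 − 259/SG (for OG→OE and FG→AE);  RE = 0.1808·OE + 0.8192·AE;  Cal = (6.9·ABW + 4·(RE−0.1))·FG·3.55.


ABW = (1.059 − 1.017)·131.25·0.79/1.017 = 4.2821
OE = 259 − 259/1.059 = 14.4297 °P
AE = 259 − 259/1.017 = 4.3294 °P
RE = 0.1808·14.4297 + 0.8192·4.3294 = 6.1555 °P
Cal = (6.9·4.2821 + 4·(6.1555−0.1))·1.017·3.55

194.1229 kcal


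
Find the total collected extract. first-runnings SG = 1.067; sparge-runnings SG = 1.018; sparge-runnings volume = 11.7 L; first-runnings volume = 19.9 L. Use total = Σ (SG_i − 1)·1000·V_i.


first = (1.067 − 1)·1000·19.9 = 1333.3000
sparge = (1.018 − 1)·1000·11.7 = 210.6000
total = 1333.3000 + 210.6000

1543.9000 gravity·L


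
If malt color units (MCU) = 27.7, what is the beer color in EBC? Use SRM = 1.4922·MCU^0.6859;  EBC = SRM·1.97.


SRM = 1.4922·27.7^0.6859 = 14.5621
EBC = 14.5621·1.97

28.6873 EBC


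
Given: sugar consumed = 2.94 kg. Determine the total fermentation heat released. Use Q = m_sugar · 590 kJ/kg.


Q = 2.94 · 590

1734.6000 kJ


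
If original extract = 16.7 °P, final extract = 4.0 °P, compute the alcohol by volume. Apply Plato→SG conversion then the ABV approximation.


SG = 259/(259 − P);  ABV = (OG − FG)·131.25
OG = 259/(259 − 16.7) = 1.0689
FG = 259/(259 − 4.0) = 1.0157
ABV = (1.0689 − 1.0157)·131.25

6.9873 % ABV


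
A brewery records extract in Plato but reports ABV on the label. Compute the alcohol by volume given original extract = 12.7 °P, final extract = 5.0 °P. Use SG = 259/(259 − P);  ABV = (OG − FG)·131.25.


OG = 259/(259 − 12.7) = 1.0516
FG = 259/(259 − 5.0) = 1.0197
ABV = (1.0516 − 1.0197)·131.25

4.1840 % ABV


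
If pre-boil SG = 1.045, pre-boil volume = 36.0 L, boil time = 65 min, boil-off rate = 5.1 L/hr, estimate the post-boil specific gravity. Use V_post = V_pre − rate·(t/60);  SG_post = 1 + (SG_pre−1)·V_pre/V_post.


V_post = 36.0 − 5.1·(65/60) = 30.4750
SG_post = 1 + (1.045 − 1)·36.0/30.4750

1.0532


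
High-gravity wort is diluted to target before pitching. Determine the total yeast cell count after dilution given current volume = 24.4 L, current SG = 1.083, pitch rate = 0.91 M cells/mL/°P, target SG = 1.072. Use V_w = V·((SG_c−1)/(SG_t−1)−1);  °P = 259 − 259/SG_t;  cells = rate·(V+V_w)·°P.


V_w = 24.4·((1.083−1)/(1.072−1)−1) = 3.7278
V_final = 24.4 + 3.7278 = 28.1278
°P = 259 − 259/1.072 = 17.3955
cells = 0.91·28.1278·17.3955

445.2606 billion cells


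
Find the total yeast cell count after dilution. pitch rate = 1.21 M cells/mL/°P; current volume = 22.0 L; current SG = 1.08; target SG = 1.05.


V_w = V·((SG_c−1)/(SG_t−1)−1);  °P = 259 − 259/SG_t;  cells = rate·(V+V_w)·°P
V_w = 22.0·((1.08−1)/(1.05−1)−1) = 13.2000
V_final = 22.0 + 13.2000 = 35.2000
°P = 259 − 259/1.05 = 12.3333
cells = 1.21·35.2000·12.3333

525.3013 billion cells


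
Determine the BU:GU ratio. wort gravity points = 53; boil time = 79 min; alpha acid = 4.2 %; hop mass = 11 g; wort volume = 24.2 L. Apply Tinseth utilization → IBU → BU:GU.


U = 1.65·0.000125^(GP/1000)·(1−e^(−0.04t))/4.15;  IBU = (α/100)·m·U·1000/V;  BU:GU = IBU/GP
U = 1.65·0.000125^(53/1000)·(1−e^(−0.04·79))/4.15 = 0.2365
IBU = (4.2/100)·11·0.2365·1000/24.2 = 4.5141
BU:GU = 4.5141/53

0.0852


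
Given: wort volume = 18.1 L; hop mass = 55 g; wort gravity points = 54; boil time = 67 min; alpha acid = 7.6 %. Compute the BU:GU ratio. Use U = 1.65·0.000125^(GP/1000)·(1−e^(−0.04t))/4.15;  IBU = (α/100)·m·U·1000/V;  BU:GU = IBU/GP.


U = 1.65·0.000125^(54/1000)·(1−e^(−0.04·67))/4.15 = 0.2279
IBU = (7.6/100)·55·0.2279·1000/18.1 = 52.6405
BU:GU = 52.6405/54

0.9748


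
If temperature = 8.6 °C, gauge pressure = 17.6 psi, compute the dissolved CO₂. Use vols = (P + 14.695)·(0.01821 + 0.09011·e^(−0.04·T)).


vols = (17.6 + 14.695)·(0.01821 + 0.09011·e^(−0.04·8.6))

2.6511 volumes


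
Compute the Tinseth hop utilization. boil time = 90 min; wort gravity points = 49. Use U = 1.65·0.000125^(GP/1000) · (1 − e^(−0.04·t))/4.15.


bigness = 1.65·0.000125^(49/1000) = 1.0623
boil_factor = (1 − e^(−0.04·90))/4.15 = 0.2344
U = 1.0623 · 0.2344

0.2490


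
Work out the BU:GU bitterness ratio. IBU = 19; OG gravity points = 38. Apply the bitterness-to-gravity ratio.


BU:GU = IBU / OG_points
BU:GU = 19 / 38

0.5000


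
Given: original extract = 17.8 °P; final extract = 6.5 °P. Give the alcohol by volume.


SG = 259/(259 − P);  ABV = (OG − FG)·131.25
OG = 259/(259 − 17.8) = 1.0738
FG = 259/(259 − 6.5) = 1.0257
ABV = (1.0738 − 1.0257)·131.25

6.3072 % ABV


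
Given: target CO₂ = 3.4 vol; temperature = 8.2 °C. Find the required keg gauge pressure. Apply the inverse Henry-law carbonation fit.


psi = vols/(0.01821 + 0.09011·e^(−0.04·T)) − 14.695
psi = 3.4/(0.01821 + 0.09011·e^(−0.04·8.2)) − 14.695

26.2088 psi


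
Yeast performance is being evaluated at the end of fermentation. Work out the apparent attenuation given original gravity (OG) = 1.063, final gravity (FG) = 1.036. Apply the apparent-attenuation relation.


AA = (OG − FG)/(OG − 1) · 100
AA = (1.063 − 1.036)/(1.063 − 1) · 100

42.8571 %


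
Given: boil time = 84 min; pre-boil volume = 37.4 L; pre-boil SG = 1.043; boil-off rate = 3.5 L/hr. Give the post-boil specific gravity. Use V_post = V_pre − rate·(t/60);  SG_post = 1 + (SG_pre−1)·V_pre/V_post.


V_post = 37.4 − 3.5·(84/60) = 32.5000
SG_post = 1 + (1.043 − 1)·37.4/32.5000

1.0495


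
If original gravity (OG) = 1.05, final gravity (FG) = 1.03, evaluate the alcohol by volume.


ABV = (OG − FG) · 131.25
ABV = (1.05 − 1.03) · 131.25

2.6250 % ABV


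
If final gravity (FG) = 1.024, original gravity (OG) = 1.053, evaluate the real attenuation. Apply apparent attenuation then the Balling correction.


AA = (OG−FG)/(OG−1)·100;  RA = AA·0.8192
AA = (1.053 − 1.024)/(1.053 − 1)·100 = 54.7170
RA = 54.7170·0.8192

44.8242 %


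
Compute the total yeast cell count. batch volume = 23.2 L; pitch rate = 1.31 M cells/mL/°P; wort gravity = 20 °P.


cells (billions) = rate · V_L · °P
cells = 1.31 · 23.2 · 20

607.8400 billion cells


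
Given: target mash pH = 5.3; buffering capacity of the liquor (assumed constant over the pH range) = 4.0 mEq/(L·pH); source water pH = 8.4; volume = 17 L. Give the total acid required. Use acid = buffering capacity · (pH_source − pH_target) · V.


acid = 4.0 · (8.4 − 5.3) · 17

210.8000 mEq


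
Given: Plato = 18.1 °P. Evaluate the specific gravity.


SG = 259/(259 − P)
SG = 259/(259 − 18.1)

1.0751


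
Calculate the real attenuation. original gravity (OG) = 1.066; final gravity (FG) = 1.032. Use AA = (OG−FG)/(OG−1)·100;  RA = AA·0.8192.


AA = (1.066 − 1.032)/(1.066 − 1)·100 = 51.5152
RA = 51.5152·0.8192

42.2012 %


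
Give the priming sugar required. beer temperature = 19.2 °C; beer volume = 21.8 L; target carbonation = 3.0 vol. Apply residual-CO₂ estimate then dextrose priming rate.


residual = 14.695·(0.01821 + 0.09011·e^(−0.04·T));  sugar = (target − residual)·4.0·V
residual = 14.695·(0.01821 + 0.09011·e^(−0.04·19.2)) = 0.8819
sugar = (3.0 − 0.8819)·4.0·21.8

184.6957 g


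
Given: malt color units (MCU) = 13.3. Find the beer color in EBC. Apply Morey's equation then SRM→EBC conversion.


SRM = 1.4922·MCU^0.6859;  EBC = SRM·1.97
SRM = 1.4922·13.3^0.6859 = 8.8039
EBC = 8.8039·1.97

17.3438 EBC


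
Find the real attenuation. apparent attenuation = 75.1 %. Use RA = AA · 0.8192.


RA = 75.1 · 0.8192

61.5219 %


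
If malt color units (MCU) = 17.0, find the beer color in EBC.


SRM = 1.4922·MCU^0.6859;  EBC = SRM·1.97
SRM = 1.4922·17.0^0.6859 = 10.4182
EBC = 10.4182·1.97

20.5238 EBC


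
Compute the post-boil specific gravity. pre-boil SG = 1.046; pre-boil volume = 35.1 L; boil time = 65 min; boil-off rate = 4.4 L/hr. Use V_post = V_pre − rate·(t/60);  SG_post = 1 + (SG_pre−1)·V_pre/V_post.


V_post = 35.1 − 4.4·(65/60) = 30.3333
SG_post = 1 + (1.046 − 1)·35.1/30.3333

1.0532


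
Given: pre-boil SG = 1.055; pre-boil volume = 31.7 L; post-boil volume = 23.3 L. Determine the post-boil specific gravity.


SG_post = 1 + (SG_pre − 1)·V_pre/V_post
pts_pre = (1.055 − 1)·1000 = 55.0000
pts_post = 55.0000·31.7/23.3 = 74.8283
SG_post = 1 + 74.8283/1000

1.0748


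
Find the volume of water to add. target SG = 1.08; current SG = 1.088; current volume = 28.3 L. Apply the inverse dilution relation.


V_water = V·((SG_curr − 1)/(SG_target − 1) − 1)
V_water = 28.3·((1.088 − 1)/(1.08 − 1) − 1)

2.8300 L


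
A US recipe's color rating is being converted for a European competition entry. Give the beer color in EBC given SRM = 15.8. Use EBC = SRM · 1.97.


EBC = 15.8 · 1.97

31.1260 EBC


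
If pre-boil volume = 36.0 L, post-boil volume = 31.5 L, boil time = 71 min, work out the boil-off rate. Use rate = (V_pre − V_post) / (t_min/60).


rate = (36.0 − 31.5) / (71/60)

3.8028 L/hr


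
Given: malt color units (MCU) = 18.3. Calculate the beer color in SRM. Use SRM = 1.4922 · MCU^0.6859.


SRM = 1.4922 · 18.3^0.6859

10.9583 SRM


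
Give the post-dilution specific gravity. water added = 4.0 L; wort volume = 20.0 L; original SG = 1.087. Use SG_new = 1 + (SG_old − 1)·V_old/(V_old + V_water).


pts = (1.087 − 1)·1000·20.0/(20.0 + 4.0) = 72.5000
SG_new = 1 + 72.5000/1000

1.0725


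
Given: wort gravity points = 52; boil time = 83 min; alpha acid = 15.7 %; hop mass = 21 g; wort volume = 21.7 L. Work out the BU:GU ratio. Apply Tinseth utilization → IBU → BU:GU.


U = 1.65·0.000125^(GP/1000)·(1−e^(−0.04t))/4.15;  IBU = (α/100)·m·U·1000/V;  BU:GU = IBU/GP
U = 1.65·0.000125^(52/1000)·(1−e^(−0.04·83))/4.15 = 0.2402
IBU = (15.7/100)·21·0.2402·1000/21.7 = 36.4874
BU:GU = 36.4874/52

0.7017


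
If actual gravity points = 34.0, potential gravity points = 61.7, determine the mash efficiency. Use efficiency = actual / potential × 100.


efficiency = 34.0 / 61.7 × 100

55.1053 %


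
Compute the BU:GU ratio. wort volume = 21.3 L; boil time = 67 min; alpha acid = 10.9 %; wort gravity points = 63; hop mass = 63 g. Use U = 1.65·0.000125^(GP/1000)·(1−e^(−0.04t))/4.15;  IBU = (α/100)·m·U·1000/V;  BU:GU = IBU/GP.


U = 1.65·0.000125^(63/1000)·(1−e^(−0.04·67))/4.15 = 0.2102
IBU = (10.9/100)·63·0.2102·1000/21.3 = 67.7770
BU:GU = 67.7770/63

1.0758


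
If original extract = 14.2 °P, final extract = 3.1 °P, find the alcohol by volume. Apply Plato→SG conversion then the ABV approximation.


SG = 259/(259 − P);  ABV = (OG − FG)·131.25
OG = 259/(259 − 14.2) = 1.0580
FG = 259/(259 − 3.1) = 1.0121
ABV = (1.0580 − 1.0121)·131.25

6.0234 % ABV


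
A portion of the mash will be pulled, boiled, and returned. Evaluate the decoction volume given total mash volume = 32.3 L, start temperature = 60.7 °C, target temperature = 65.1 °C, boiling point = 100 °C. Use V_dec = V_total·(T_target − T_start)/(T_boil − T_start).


V_dec = 32.3·(65.1 − 60.7)/(100 − 60.7)

3.6163 L


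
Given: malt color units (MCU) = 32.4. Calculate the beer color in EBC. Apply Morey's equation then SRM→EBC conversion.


SRM = 1.4922·MCU^0.6859;  EBC = SRM·1.97
SRM = 1.4922·32.4^0.6859 = 16.2147
EBC = 16.2147·1.97

31.9430 EBC


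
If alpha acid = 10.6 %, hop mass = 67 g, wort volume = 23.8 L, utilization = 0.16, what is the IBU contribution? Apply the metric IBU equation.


IBU = (α/100)·mass·U·1000 / V
IBU = (10.6/100)·67·0.16·1000 / 23.8

47.7445 IBU


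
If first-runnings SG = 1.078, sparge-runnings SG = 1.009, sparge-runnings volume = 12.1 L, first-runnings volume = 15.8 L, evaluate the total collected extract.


total = Σ (SG_i − 1)·1000·V_i
first = (1.078 − 1)·1000·15.8 = 1232.4000
sparge = (1.009 − 1)·1000·12.1 = 108.9000
total = 1232.4000 + 108.9000

1341.3000 gravity·L


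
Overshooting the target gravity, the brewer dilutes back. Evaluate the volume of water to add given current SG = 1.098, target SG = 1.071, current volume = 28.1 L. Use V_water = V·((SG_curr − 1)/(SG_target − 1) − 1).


V_water = 28.1·((1.098 − 1)/(1.071 − 1) − 1)

10.6859 L


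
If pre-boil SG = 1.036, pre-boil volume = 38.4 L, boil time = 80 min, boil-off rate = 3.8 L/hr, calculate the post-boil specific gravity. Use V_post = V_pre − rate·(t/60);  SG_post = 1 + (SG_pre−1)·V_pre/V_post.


V_post = 38.4 − 3.8·(80/60) = 33.3333
SG_post = 1 + (1.036 − 1)·38.4/33.3333

1.0415


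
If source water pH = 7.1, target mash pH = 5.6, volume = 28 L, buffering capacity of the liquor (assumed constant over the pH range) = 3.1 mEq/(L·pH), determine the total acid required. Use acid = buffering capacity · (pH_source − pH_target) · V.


acid = 3.1 · (7.1 − 5.6) · 28

130.2000 mEq


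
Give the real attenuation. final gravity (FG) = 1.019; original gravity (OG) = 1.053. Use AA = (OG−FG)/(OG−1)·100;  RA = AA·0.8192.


AA = (1.053 − 1.019)/(1.053 − 1)·100 = 64.1509
RA = 64.1509·0.8192

52.5525 %


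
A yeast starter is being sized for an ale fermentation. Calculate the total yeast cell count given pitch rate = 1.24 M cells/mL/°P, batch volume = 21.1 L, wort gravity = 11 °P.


cells (billions) = rate · V_L · °P
cells = 1.24 · 21.1 · 11

287.8040 billion cells


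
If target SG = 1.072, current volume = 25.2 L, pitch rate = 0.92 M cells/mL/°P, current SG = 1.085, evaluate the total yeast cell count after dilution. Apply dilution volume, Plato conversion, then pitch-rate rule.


V_w = V·((SG_c−1)/(SG_t−1)−1);  °P = 259 − 259/SG_t;  cells = rate·(V+V_w)·°P
V_w = 25.2·((1.085−1)/(1.072−1)−1) = 4.5500
V_final = 25.2 + 4.5500 = 29.7500
°P = 259 − 259/1.072 = 17.3955
cells = 0.92·29.7500·17.3955

476.1154 billion cells


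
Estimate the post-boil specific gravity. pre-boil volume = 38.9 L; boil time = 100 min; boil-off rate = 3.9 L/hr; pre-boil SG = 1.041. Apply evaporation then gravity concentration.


V_post = V_pre − rate·(t/60);  SG_post = 1 + (SG_pre−1)·V_pre/V_post
V_post = 38.9 − 3.9·(100/60) = 32.4000
SG_post = 1 + (1.041 − 1)·38.9/32.4000

1.0492


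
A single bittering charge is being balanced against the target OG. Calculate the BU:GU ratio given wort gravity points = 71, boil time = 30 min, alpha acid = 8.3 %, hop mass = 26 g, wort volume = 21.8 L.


U = 1.65·0.000125^(GP/1000)·(1−e^(−0.04t))/4.15;  IBU = (α/100)·m·U·1000/V;  BU:GU = IBU/GP
U = 1.65·0.000125^(71/1000)·(1−e^(−0.04·30))/4.15 = 0.1468
IBU = (8.3/100)·26·0.1468·1000/21.8 = 14.5301
BU:GU = 14.5301/71

0.2046


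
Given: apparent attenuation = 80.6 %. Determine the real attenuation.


RA = AA · 0.8192
RA = 80.6 · 0.8192

66.0275 %


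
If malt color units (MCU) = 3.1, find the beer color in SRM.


SRM = 1.4922 · MCU^0.6859
SRM = 1.4922 · 3.1^0.6859

3.2423 SRM


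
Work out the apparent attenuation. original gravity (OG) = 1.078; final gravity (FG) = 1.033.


AA = (OG − FG)/(OG − 1) · 100
AA = (1.078 − 1.033)/(1.078 − 1) · 100

57.6923 %


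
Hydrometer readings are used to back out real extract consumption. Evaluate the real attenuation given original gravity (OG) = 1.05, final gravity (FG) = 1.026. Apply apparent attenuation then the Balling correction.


AA = (OG−FG)/(OG−1)·100;  RA = AA·0.8192
AA = (1.05 − 1.026)/(1.05 − 1)·100 = 48.0000
RA = 48.0000·0.8192

39.3216 %


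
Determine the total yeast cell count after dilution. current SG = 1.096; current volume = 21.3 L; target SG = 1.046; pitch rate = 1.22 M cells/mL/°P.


V_w = V·((SG_c−1)/(SG_t−1)−1);  °P = 259 − 259/SG_t;  cells = rate·(V+V_w)·°P
V_w = 21.3·((1.096−1)/(1.046−1)−1) = 23.1522
V_final = 21.3 + 23.1522 = 44.4522
°P = 259 − 259/1.046 = 11.3901
cells = 1.22·44.4522·11.3901

617.7016 billion cells


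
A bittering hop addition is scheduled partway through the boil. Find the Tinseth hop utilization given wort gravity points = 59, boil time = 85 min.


U = 1.65·0.000125^(GP/1000) · (1 − e^(−0.04·t))/4.15
bigness = 1.65·0.000125^(59/1000) = 0.9710
boil_factor = (1 − e^(−0.04·85))/4.15 = 0.2329
U = 0.9710 · 0.2329

0.2262


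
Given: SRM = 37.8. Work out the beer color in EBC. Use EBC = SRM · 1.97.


EBC = 37.8 · 1.97

74.4660 EBC


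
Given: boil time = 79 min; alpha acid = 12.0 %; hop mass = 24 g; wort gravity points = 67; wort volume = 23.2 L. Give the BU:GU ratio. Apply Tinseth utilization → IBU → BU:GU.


U = 1.65·0.000125^(GP/1000)·(1−e^(−0.04t))/4.15;  IBU = (α/100)·m·U·1000/V;  BU:GU = IBU/GP
U = 1.65·0.000125^(67/1000)·(1−e^(−0.04·79))/4.15 = 0.2085
IBU = (12.0/100)·24·0.2085·1000/23.2 = 25.8825
BU:GU = 25.8825/67

0.3863


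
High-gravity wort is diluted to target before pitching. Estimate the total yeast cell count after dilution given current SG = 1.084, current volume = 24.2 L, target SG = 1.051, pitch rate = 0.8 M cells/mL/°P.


V_w = V·((SG_c−1)/(SG_t−1)−1);  °P = 259 − 259/SG_t;  cells = rate·(V+V_w)·°P
V_w = 24.2·((1.084−1)/(1.051−1)−1) = 15.6588
V_final = 24.2 + 15.6588 = 39.8588
°P = 259 − 259/1.051 = 12.5680
cells = 0.8·39.8588·12.5680

400.7575 billion cells


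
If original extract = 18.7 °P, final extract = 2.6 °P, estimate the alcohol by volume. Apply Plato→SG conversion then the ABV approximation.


SG = 259/(259 − P);  ABV = (OG − FG)·131.25
OG = 259/(259 − 18.7) = 1.0778
FG = 259/(259 − 2.6) = 1.0101
ABV = (1.0778 − 1.0101)·131.25

8.8829 % ABV


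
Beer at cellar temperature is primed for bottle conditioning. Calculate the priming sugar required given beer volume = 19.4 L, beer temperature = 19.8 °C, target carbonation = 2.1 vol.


residual = 14.695·(0.01821 + 0.09011·e^(−0.04·T));  sugar = (target − residual)·4.0·V
residual = 14.695·(0.01821 + 0.09011·e^(−0.04·19.8)) = 0.8674
sugar = (2.1 − 0.8674)·4.0·19.4

95.6528 g


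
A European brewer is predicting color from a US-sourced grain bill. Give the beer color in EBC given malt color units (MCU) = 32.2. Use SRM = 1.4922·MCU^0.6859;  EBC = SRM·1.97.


SRM = 1.4922·32.2^0.6859 = 16.1460
EBC = 16.1460·1.97

31.8077 EBC


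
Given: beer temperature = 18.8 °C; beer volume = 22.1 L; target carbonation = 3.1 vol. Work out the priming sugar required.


residual = 14.695·(0.01821 + 0.09011·e^(−0.04·T));  sugar = (target − residual)·4.0·V
residual = 14.695·(0.01821 + 0.09011·e^(−0.04·18.8)) = 0.8918
sugar = (3.1 − 0.8918)·4.0·22.1

195.2015 g


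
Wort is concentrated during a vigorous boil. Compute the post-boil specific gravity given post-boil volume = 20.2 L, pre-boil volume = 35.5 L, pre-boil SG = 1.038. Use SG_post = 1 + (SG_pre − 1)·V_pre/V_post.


pts_pre = (1.038 − 1)·1000 = 38.0000
pts_post = 38.0000·35.5/20.2 = 66.7822
SG_post = 1 + 66.7822/1000

1.0668


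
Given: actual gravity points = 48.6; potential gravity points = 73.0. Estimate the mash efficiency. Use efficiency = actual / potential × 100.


efficiency = 48.6 / 73.0 × 100

66.5753 %


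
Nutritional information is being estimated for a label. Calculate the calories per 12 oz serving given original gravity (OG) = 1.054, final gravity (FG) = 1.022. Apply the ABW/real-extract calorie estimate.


ABW = (OG−FG)·131.25·0.79/FG;  °P = 259 − 259/SG (for OG→OE and FG→AE);  RE = 0.1808·OE + 0.8192·AE;  Cal = (6.9·ABW + 4·(RE−0.1))·FG·3.55
ABW = (1.054 − 1.022)·131.25·0.79/1.022 = 3.2466
OE = 259 − 259/1.054 = 13.2694 °P
AE = 259 − 259/1.022 = 5.5753 °P
RE = 0.1808·13.2694 + 0.8192·5.5753 = 6.9664 °P
Cal = (6.9·3.2466 + 4·(6.9664−0.1))·1.022·3.55

180.9229 kcal


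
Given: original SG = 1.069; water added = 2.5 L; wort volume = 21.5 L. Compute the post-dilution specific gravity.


SG_new = 1 + (SG_old − 1)·V_old/(V_old + V_water)
pts = (1.069 − 1)·1000·21.5/(21.5 + 2.5) = 61.8125
SG_new = 1 + 61.8125/1000

1.0618


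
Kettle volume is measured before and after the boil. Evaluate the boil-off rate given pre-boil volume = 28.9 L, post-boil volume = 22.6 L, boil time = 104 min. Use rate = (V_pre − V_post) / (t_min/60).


rate = (28.9 − 22.6) / (104/60)

3.6346 L/hr


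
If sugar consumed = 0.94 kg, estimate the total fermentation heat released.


Q = m_sugar · 590 kJ/kg
Q = 0.94 · 590

554.6000 kJ


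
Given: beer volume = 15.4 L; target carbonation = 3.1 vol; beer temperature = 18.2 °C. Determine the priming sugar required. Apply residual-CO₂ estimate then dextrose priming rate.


residual = 14.695·(0.01821 + 0.09011·e^(−0.04·T));  sugar = (target − residual)·4.0·V
residual = 14.695·(0.01821 + 0.09011·e^(−0.04·18.2)) = 0.9070
sugar = (3.1 − 0.9070)·4.0·15.4

135.0887 g


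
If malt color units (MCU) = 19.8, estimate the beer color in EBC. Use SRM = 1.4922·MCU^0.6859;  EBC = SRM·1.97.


SRM = 1.4922·19.8^0.6859 = 11.5667
EBC = 11.5667·1.97

22.7864 EBC


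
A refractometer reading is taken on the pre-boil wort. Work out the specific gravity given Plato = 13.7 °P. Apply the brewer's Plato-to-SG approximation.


SG = 259/(259 − P)
SG = 259/(259 − 13.7)

1.0558


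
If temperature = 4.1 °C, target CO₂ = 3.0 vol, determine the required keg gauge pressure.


psi = vols/(0.01821 + 0.09011·e^(−0.04·T)) − 14.695
psi = 3.0/(0.01821 + 0.09011·e^(−0.04·4.1)) − 14.695

16.9873 psi


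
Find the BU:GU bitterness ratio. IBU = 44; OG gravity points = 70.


BU:GU = IBU / OG_points
BU:GU = 44 / 70

0.6286


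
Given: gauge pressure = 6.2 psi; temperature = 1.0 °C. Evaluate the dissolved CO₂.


vols = (P + 14.695)·(0.01821 + 0.09011·e^(−0.04·T))
vols = (6.2 + 14.695)·(0.01821 + 0.09011·e^(−0.04·1.0))

2.1895 volumes


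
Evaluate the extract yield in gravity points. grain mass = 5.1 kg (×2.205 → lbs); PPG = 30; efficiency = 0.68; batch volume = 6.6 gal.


points = lbs × PPG × eff / vol
lbs = 5.1 × 2.205 = 11.2455
points = 11.2455 × 30 × 0.68 / 6.6

34.7588 points


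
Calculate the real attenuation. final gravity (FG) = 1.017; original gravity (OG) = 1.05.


AA = (OG−FG)/(OG−1)·100;  RA = AA·0.8192
AA = (1.05 − 1.017)/(1.05 − 1)·100 = 66.0000
RA = 66.0000·0.8192

54.0672 %


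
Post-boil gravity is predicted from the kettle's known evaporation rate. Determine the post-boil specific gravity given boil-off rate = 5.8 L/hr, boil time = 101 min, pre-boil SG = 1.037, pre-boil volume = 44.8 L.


V_post = V_pre − rate·(t/60);  SG_post = 1 + (SG_pre−1)·V_pre/V_post
V_post = 44.8 − 5.8·(101/60) = 35.0367
SG_post = 1 + (1.037 − 1)·44.8/35.0367

1.0473


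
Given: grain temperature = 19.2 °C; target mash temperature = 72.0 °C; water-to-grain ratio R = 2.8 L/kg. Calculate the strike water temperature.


T_strike = (0.41/R)·(T_mash − T_grain) + T_mash
T_strike = (0.41/2.8)·(72.0 − 19.2) + 72.0

79.7314 °C


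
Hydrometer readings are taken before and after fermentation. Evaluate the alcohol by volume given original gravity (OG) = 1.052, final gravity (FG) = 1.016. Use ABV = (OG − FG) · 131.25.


ABV = (1.052 − 1.016) · 131.25

4.7250 % ABV


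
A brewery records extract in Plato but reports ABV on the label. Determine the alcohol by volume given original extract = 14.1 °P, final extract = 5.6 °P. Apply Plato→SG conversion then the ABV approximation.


SG = 259/(259 − P);  ABV = (OG − FG)·131.25
OG = 259/(259 − 14.1) = 1.0576
FG = 259/(259 − 5.6) = 1.0221
ABV = (1.0576 − 1.0221)·131.25

4.6561 % ABV


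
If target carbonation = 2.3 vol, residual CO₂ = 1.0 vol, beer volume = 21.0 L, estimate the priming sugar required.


sugar = (target − residual)·4.0·V
sugar = (2.3 − 1.0)·4.0·21.0

109.2000 g


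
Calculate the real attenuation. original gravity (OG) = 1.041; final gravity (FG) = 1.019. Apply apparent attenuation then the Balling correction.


AA = (OG−FG)/(OG−1)·100;  RA = AA·0.8192
AA = (1.041 − 1.019)/(1.041 − 1)·100 = 53.6585
RA = 53.6585·0.8192

43.9571 %


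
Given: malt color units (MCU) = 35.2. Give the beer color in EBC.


SRM = 1.4922·MCU^0.6859;  EBC = SRM·1.97
SRM = 1.4922·35.2^0.6859 = 17.1633
EBC = 17.1633·1.97

33.8117 EBC


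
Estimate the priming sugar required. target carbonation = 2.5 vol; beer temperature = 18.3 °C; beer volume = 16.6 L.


residual = 14.695·(0.01821 + 0.09011·e^(−0.04·T));  sugar = (target − residual)·4.0·V
residual = 14.695·(0.01821 + 0.09011·e^(−0.04·18.3)) = 0.9044
sugar = (2.5 − 0.9044)·4.0·16.6

105.9446 g


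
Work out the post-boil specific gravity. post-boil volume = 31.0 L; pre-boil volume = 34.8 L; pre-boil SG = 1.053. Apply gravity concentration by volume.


SG_post = 1 + (SG_pre − 1)·V_pre/V_post
pts_pre = (1.053 − 1)·1000 = 53.0000
pts_post = 53.0000·34.8/31.0 = 59.4968
SG_post = 1 + 59.4968/1000

1.0595


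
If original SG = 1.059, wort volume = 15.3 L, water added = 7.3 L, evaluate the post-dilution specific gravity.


SG_new = 1 + (SG_old − 1)·V_old/(V_old + V_water)
pts = (1.059 − 1)·1000·15.3/(15.3 + 7.3) = 39.9425
SG_new = 1 + 39.9425/1000

1.0399


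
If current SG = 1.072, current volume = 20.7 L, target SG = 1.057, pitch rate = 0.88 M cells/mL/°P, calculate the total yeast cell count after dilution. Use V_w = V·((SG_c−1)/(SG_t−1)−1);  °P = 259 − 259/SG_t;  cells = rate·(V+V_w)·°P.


V_w = 20.7·((1.072−1)/(1.057−1)−1) = 5.4474
V_final = 20.7 + 5.4474 = 26.1474
°P = 259 − 259/1.057 = 13.9669
cells = 0.88·26.1474·13.9669

321.3737 billion cells


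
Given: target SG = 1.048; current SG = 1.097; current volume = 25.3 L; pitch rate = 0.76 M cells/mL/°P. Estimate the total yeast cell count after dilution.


V_w = V·((SG_c−1)/(SG_t−1)−1);  °P = 259 − 259/SG_t;  cells = rate·(V+V_w)·°P
V_w = 25.3·((1.097−1)/(1.048−1)−1) = 25.8271
V_final = 25.3 + 25.8271 = 51.1271
°P = 259 − 259/1.048 = 11.8626
cells = 0.76·51.1271·11.8626

460.9399 billion cells


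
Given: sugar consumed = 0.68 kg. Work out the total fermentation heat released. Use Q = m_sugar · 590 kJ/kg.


Q = 0.68 · 590

401.2000 kJ


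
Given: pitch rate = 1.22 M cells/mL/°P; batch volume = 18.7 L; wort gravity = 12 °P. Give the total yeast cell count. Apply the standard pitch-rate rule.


cells (billions) = rate · V_L · °P
cells = 1.22 · 18.7 · 12

273.7680 billion cells


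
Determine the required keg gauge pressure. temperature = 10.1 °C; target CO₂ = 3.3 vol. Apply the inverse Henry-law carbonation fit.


psi = vols/(0.01821 + 0.09011·e^(−0.04·T)) − 14.695
psi = 3.3/(0.01821 + 0.09011·e^(−0.04·10.1)) − 14.695

27.4122 psi


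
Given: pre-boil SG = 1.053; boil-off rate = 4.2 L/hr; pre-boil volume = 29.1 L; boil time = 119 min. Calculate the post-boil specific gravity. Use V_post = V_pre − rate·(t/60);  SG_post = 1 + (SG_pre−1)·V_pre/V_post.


V_post = 29.1 − 4.2·(119/60) = 20.7700
SG_post = 1 + (1.053 − 1)·29.1/20.7700

1.0743


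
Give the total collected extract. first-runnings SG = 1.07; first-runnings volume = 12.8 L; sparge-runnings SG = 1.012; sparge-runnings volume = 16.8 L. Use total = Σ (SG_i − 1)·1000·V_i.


first = (1.07 − 1)·1000·12.8 = 896.0000
sparge = (1.012 − 1)·1000·16.8 = 201.6000
total = 896.0000 + 201.6000

1097.6000 gravity·L


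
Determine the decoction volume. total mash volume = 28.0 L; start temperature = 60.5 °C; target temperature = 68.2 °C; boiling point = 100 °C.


V_dec = V_total·(T_target − T_start)/(T_boil − T_start)
V_dec = 28.0·(68.2 − 60.5)/(100 − 60.5)

5.4582 L


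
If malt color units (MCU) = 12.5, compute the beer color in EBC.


SRM = 1.4922·MCU^0.6859;  EBC = SRM·1.97
SRM = 1.4922·12.5^0.6859 = 8.4372
EBC = 8.4372·1.97

16.6213 EBC


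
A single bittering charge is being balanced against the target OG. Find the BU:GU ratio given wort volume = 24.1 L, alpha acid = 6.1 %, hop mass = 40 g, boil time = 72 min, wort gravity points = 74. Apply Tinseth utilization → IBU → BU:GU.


U = 1.65·0.000125^(GP/1000)·(1−e^(−0.04t))/4.15;  IBU = (α/100)·m·U·1000/V;  BU:GU = IBU/GP
U = 1.65·0.000125^(74/1000)·(1−e^(−0.04·72))/4.15 = 0.1930
IBU = (6.1/100)·40·0.1930·1000/24.1 = 19.5384
BU:GU = 19.5384/74

0.2640


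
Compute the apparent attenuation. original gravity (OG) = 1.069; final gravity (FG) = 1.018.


AA = (OG − FG)/(OG − 1) · 100
AA = (1.069 − 1.018)/(1.069 − 1) · 100

73.9130 %


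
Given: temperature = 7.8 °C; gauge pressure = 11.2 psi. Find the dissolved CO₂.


vols = (P + 14.695)·(0.01821 + 0.09011·e^(−0.04·T))
vols = (11.2 + 14.695)·(0.01821 + 0.09011·e^(−0.04·7.8))

2.1796 volumes


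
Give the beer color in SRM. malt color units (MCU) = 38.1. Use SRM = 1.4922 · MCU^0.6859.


SRM = 1.4922 · 38.1^0.6859

18.1211 SRM


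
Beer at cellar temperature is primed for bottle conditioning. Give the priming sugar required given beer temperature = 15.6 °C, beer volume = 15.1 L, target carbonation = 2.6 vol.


residual = 14.695·(0.01821 + 0.09011·e^(−0.04·T));  sugar = (target − residual)·4.0·V
residual = 14.695·(0.01821 + 0.09011·e^(−0.04·15.6)) = 0.9771
sugar = (2.6 − 0.9771)·4.0·15.1

98.0243 g


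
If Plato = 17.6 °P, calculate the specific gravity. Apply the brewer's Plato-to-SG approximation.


SG = 259/(259 − P)
SG = 259/(259 − 17.6)

1.0729


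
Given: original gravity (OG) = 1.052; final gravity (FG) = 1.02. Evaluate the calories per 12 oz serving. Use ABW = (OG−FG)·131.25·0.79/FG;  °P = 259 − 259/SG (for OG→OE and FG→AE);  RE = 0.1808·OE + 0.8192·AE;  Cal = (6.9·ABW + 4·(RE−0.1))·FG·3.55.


ABW = (1.052 − 1.02)·131.25·0.79/1.02 = 3.2529
OE = 259 − 259/1.052 = 12.8023 °P
AE = 259 − 259/1.02 = 5.0784 °P
RE = 0.1808·12.8023 + 0.8192·5.0784 = 6.4749 °P
Cal = (6.9·3.2529 + 4·(6.4749−0.1))·1.02·3.55

173.6085 kcal


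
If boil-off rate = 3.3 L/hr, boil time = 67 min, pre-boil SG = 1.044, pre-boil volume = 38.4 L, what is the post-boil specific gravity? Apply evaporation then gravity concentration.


V_post = V_pre − rate·(t/60);  SG_post = 1 + (SG_pre−1)·V_pre/V_post
V_post = 38.4 − 3.3·(67/60) = 34.7150
SG_post = 1 + (1.044 − 1)·38.4/34.7150

1.0487


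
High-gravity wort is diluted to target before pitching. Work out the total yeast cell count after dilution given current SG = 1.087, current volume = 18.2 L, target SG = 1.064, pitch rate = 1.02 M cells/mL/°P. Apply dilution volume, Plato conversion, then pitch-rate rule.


V_w = V·((SG_c−1)/(SG_t−1)−1);  °P = 259 − 259/SG_t;  cells = rate·(V+V_w)·°P
V_w = 18.2·((1.087−1)/(1.064−1)−1) = 6.5406
V_final = 18.2 + 6.5406 = 24.7406
°P = 259 − 259/1.064 = 15.5789
cells = 1.02·24.7406·15.5789

393.1416 billion cells


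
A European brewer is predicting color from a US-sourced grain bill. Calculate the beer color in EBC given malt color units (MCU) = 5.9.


SRM = 1.4922·MCU^0.6859;  EBC = SRM·1.97
SRM = 1.4922·5.9^0.6859 = 5.0414
EBC = 5.0414·1.97

9.9316 EBC


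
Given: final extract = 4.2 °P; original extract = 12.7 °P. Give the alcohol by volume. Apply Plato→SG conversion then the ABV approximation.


SG = 259/(259 − P);  ABV = (OG − FG)·131.25
OG = 259/(259 − 12.7) = 1.0516
FG = 259/(259 − 4.2) = 1.0165
ABV = (1.0516 − 1.0165)·131.25

4.6042 % ABV


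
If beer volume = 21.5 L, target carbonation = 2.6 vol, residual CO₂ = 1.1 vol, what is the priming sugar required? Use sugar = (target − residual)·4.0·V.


sugar = (2.6 − 1.1)·4.0·21.5

129.0000 g


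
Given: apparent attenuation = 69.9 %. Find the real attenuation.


RA = AA · 0.8192
RA = 69.9 · 0.8192

57.2621 %


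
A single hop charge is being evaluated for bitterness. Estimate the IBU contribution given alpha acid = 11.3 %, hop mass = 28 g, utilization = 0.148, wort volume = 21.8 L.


IBU = (α/100)·mass·U·1000 / V
IBU = (11.3/100)·28·0.148·1000 / 21.8

21.4804 IBU


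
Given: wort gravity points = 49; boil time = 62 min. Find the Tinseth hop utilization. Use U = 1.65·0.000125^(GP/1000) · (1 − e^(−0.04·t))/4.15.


bigness = 1.65·0.000125^(49/1000) = 1.0623
boil_factor = (1 − e^(−0.04·62))/4.15 = 0.2208
U = 1.0623 · 0.2208

0.2345


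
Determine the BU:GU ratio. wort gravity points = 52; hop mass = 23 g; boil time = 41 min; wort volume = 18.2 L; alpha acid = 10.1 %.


U = 1.65·0.000125^(GP/1000)·(1−e^(−0.04t))/4.15;  IBU = (α/100)·m·U·1000/V;  BU:GU = IBU/GP
U = 1.65·0.000125^(52/1000)·(1−e^(−0.04·41))/4.15 = 0.2008
IBU = (10.1/100)·23·0.2008·1000/18.2 = 25.6330
BU:GU = 25.6330/52

0.4929


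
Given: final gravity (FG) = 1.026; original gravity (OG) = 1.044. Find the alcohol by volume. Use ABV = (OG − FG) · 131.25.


ABV = (1.044 − 1.026) · 131.25

2.3625 % ABV


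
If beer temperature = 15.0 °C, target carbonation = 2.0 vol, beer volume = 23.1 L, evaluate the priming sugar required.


residual = 14.695·(0.01821 + 0.09011·e^(−0.04·T));  sugar = (target − residual)·4.0·V
residual = 14.695·(0.01821 + 0.09011·e^(−0.04·15.0)) = 0.9943
sugar = (2.0 − 0.9943)·4.0·23.1

92.9254 g


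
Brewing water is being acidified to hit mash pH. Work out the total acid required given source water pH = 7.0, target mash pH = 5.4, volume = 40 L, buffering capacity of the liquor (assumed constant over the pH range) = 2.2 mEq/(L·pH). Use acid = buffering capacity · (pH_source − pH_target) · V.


acid = 2.2 · (7.0 − 5.4) · 40

140.8000 mEq


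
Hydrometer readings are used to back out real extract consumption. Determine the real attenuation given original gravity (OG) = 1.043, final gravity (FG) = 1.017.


AA = (OG−FG)/(OG−1)·100;  RA = AA·0.8192
AA = (1.043 − 1.017)/(1.043 − 1)·100 = 60.4651
RA = 60.4651·0.8192

49.5330 %


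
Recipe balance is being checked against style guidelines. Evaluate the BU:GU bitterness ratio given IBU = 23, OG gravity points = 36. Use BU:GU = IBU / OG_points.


BU:GU = 23 / 36

0.6389


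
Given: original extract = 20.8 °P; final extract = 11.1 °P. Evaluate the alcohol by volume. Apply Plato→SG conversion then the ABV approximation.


SG = 259/(259 − P);  ABV = (OG − FG)·131.25
OG = 259/(259 − 20.8) = 1.0873
FG = 259/(259 − 11.1) = 1.0448
ABV = (1.0873 − 1.0448)·131.25

5.5841 % ABV


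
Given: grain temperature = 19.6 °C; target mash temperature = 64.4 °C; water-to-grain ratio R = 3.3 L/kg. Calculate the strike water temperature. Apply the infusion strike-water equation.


T_strike = (0.41/R)·(T_mash − T_grain) + T_mash
T_strike = (0.41/3.3)·(64.4 − 19.6) + 64.4

69.9661 °C


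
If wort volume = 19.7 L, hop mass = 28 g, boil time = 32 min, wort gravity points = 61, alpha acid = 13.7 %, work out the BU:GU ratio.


U = 1.65·0.000125^(GP/1000)·(1−e^(−0.04t))/4.15;  IBU = (α/100)·m·U·1000/V;  BU:GU = IBU/GP
U = 1.65·0.000125^(61/1000)·(1−e^(−0.04·32))/4.15 = 0.1659
IBU = (13.7/100)·28·0.1659·1000/19.7 = 32.3054
BU:GU = 32.3054/61

0.5296


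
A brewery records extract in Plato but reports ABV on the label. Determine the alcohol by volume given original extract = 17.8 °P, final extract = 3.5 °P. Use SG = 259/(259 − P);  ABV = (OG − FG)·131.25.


OG = 259/(259 − 17.8) = 1.0738
FG = 259/(259 − 3.5) = 1.0137
ABV = (1.0738 − 1.0137)·131.25

7.8880 % ABV


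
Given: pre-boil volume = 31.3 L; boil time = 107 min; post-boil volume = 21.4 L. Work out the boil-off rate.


rate = (V_pre − V_post) / (t_min/60)
rate = (31.3 − 21.4) / (107/60)

5.5514 L/hr


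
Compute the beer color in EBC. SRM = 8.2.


EBC = SRM · 1.97
EBC = 8.2 · 1.97

16.1540 EBC


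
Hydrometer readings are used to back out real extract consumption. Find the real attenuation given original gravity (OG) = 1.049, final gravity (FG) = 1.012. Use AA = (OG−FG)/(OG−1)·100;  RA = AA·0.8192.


AA = (1.049 − 1.012)/(1.049 − 1)·100 = 75.5102
RA = 75.5102·0.8192

61.8580 %


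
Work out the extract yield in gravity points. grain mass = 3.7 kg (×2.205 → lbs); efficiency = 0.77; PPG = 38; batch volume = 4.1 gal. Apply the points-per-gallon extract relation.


points = lbs × PPG × eff / vol
lbs = 3.7 × 2.205 = 8.1585
points = 8.1585 × 38 × 0.77 / 4.1

58.2238 points


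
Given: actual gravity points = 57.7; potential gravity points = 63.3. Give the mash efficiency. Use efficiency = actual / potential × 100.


efficiency = 57.7 / 63.3 × 100

91.1532 %


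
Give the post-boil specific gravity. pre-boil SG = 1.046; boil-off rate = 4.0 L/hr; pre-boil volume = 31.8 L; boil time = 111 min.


V_post = V_pre − rate·(t/60);  SG_post = 1 + (SG_pre−1)·V_pre/V_post
V_post = 31.8 − 4.0·(111/60) = 24.4000
SG_post = 1 + (1.046 − 1)·31.8/24.4000

1.0600


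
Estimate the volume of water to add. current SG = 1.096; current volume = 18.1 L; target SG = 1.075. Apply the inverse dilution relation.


V_water = V·((SG_curr − 1)/(SG_target − 1) − 1)
V_water = 18.1·((1.096 − 1)/(1.075 − 1) − 1)

5.0680 L


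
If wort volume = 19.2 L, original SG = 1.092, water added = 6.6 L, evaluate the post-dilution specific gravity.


SG_new = 1 + (SG_old − 1)·V_old/(V_old + V_water)
pts = (1.092 − 1)·1000·19.2/(19.2 + 6.6) = 68.4651
SG_new = 1 + 68.4651/1000

1.0685
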